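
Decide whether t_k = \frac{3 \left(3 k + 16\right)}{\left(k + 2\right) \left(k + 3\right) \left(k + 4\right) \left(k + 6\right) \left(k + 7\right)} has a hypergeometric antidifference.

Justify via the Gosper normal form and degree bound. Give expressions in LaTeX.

Yes. s_k = \frac{k \left(k^{2} + 11 k + 36\right)}{12 \left(k^{3} + 11 k^{2} + 36 k + 36\right)}.

Step 1: r(k) = (k + 2)*(k + 6)*(3*k + 19)/((k + 5)*(k + 8)*(3*k + 16)).
Gosper form: A/B · C(k+1)/C(k) with A=k + 2, B=k + 8, C=k**2 + 31*k/3 + 80/3.
f must satisfy (k + 2)·f(k+1) − (k + 7)·f(k) = k**2 + 31*k/3 + 80/3.
From deg A=1, deg B=1, deg C=2: d=5.
Solve for f: f(k) = k*(k + 4)*(k + 5)*(k**2 + 11*k + 36)/108 (degree 5 ≤ 5).
R(k) = B(k−1)·f(k)/C(k) = k*(k + 4)*(k + 7)*(k**2 + 11*k + 36)/(36*(3*k + 16)); s_k = R·t_k = k*(k**2 + 11*k + 36)/(12*(k**3 + 11*k**2 + 36*k + 36)).
Check: Δs_k = 3*(3*k + 16)/(k**5 + 22*k**4 + 185*k**3 + 740*k**2 + 1404*k + 1008). ✓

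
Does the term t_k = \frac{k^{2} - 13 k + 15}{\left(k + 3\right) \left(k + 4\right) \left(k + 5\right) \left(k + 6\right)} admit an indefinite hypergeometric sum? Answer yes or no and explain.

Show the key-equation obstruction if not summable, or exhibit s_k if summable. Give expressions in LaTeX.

Yes. s_k = \frac{k \left(k^{2} - 8 k + 107\right)}{20 \left(k + 3\right) \left(k + 4\right) \left(k + 5\right)}.

Compute t_(k+1)/t_k: get (k + 3)*(-13*k + (k + 1)**2 + 2)/((k + 7)*(k**2 - 13*k + 15)).
Factor: A=k + 3; B=k + 7; C=k**2 - 13*k + 15.
Key eq: (k + 3)·f(k+1) = (k + 6)·f(k) + (k**2 - 13*k + 15).
From deg A=1, deg B=1, deg C=2: d=3.
Solve for f: f(k) = k*(k**2 - 8*k + 107)/20 (degree 3 ≤ 3).
R(k) = B(k−1)·f(k)/C(k) = k*(k + 6)*(k**2 - 8*k + 107)/(20*(k**2 - 13*k + 15)); s_k = R·t_k = k*(k**2 - 8*k + 107)/(20*(k + 3)*(k + 4)*(k + 5)).
Check: Δs_k = (k**2 - 13*k + 15)/(k**4 + 18*k**3 + 119*k**2 + 342*k + 360). ✓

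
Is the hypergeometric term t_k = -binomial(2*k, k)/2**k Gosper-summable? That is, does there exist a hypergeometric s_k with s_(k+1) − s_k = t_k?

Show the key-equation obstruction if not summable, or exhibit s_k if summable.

Step 1: r(k) = (2*k + 1)/(k + 1).
Take A(k)=2*k + 1, B(k)=k + 1, C(k)=1.
f must satisfy (2*k + 1)·f(k+1) − (k)·f(k) = 1.
From deg A=1, deg B=1, deg C=0: d=-1.
Negative degree bound (-1): no f exists, t_k not Gosper-summable.

No; the degree bound rules out any f.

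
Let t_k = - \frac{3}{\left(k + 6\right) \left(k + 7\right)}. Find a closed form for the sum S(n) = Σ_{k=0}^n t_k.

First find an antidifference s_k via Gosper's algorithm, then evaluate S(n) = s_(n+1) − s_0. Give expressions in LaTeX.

S(n) = \frac{- n - 1}{2 \left(n + 7\right)}

Step 1: r(k) = (k + 6)/(k + 8).
A = k + 6, B = k + 8, C = 1.
Key eq: (k + 6)·f(k+1) = (k + 7)·f(k) + (1).
deg f ≤ 1 (via 1,1,0).
Solve for f: f(k) = k/6 (degree 1 ≤ 1).
Certificate R = B(k−1)f/C = k*(k + 7)/6 gives s_k = -k/(2*k + 12).
Check: Δs_k = -3/(k**2 + 13*k + 42). ✓
Evaluate: s_(n+1) = (-n - 1)/(2*(n + 7)); subtract s_(0) = 0 ⇒ S(n) = (-n - 1)/(2*(n + 7)).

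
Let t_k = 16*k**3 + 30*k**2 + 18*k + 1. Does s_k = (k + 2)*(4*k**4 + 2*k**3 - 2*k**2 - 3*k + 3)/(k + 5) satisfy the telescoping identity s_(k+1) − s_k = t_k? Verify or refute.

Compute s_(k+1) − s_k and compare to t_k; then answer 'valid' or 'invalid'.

s_(k+1) = (4*k**5 + 30*k**4 + 82*k**3 + 99*k**2 + 49*k + 12)/(k + 6)
s_(k+1) − s_k = (16*k**5 + 170*k**4 + 504*k**3 + 589*k**2 + 269*k + 24)/(k**2 + 11*k + 30)
(s_(k+1) − s_k) − t_k = 6*(-6*k**4 - 54*k**3 - 85*k**2 - 47*k - 1)/(k**2 + 11*k + 30)

Invalid: residual 6*(-6*k**4 - 54*k**3 - 85*k**2 - 47*k - 1)/(k**2 + 11*k + 30) ≠ 0.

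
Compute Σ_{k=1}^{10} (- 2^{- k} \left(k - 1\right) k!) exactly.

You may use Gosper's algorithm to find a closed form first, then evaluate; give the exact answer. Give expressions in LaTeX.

Ratio r(k) = k*(k + 1)/(2*(k - 1)).
Gosper form: A/B · C(k+1)/C(k) with A=k/2 + 1/2, B=1, C=k - 1.
f must satisfy (k/2 + 1/2)·f(k+1) − (1)·f(k) = k - 1.
From deg A=1, deg B=0, deg C=1: d=0.
A polynomial solution: f(k) = 2.
Get s_k = R·t_k = -2**(1 - k)*factorial(k) with R(k) = B(k−1)f(k)/C(k) = 2/(k - 1).
Δs = -(k - 1)*factorial(k)/2**k, as required.
Σ_(k=1)^(10) t_k = s_(11) − s_(1) = -155925/4 − (-1) = -155921/4.

Σ = -155921/4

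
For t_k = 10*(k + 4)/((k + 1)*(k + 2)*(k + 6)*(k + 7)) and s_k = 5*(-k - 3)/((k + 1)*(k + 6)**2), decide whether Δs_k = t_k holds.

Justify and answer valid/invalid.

s_(k+1) = 5*(-k - 4)/((k + 2)*(k + 7)**2)
s_(k+1) − s_k = 5*(2*k**3 + 25*k**2 + 101*k + 150)/(k**6 + 29*k**5 + 333*k**4 + 1903*k**3 + 5546*k**2 + 7476*k + 3528)
(s_(k+1) − s_k) − t_k = 15*(-3*k**2 - 29*k - 62)/(k**6 + 29*k**5 + 333*k**4 + 1903*k**3 + 5546*k**2 + 7476*k + 3528)

Invalid: residual 15*(-3*k**2 - 29*k - 62)/(k**6 + 29*k**5 + 333*k**4 + 1903*k**3 + 5546*k**2 + 7476*k + 3528) ≠ 0.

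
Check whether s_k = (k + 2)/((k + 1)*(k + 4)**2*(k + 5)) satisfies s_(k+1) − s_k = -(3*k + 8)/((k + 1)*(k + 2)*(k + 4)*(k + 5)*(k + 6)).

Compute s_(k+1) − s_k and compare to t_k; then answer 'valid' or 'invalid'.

Invalid: residual 8*(k**2 + 7*k + 11)/(k**7 + 27*k**6 + 303*k**5 + 1821*k**4 + 6276*k**3 + 12252*k**2 + 12320*k + 4800) ≠ 0.

s_(k+1) = (k + 3)/((k + 2)*(k + 5)**2*(k + 6))
s_(k+1) − s_k = ((k + 1)*(k + 3)*(k + 4)**2 - (k + 2)**2*(k + 5)*(k + 6))/((k + 1)*(k + 2)*(k + 4)**2*(k + 5)**2*(k + 6))
(s_(k+1) − s_k) − t_k = 8*(k**2 + 7*k + 11)/(k**7 + 27*k**6 + 303*k**5 + 1821*k**4 + 6276*k**3 + 12252*k**2 + 12320*k + 4800)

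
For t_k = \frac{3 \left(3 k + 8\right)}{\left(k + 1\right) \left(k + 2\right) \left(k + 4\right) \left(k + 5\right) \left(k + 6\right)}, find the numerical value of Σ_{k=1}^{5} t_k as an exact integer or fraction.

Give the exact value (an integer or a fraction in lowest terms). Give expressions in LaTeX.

r(k) = (k + 1)*(k + 4)*(3*k + 11)/((k + 3)*(k + 7)*(3*k + 8)) after simplifying.
So A=k + 1 and B=k + 7, with C=k**2 + 17*k/3 + 8.
Need (k + 1)·f(k+1) − (k + 6)·f(k) = k**2 + 17*k/3 + 8.
d = 5 from the (1,1,2) case.
A polynomial solution: f(k) = k*(k + 2)*(k + 3)*(k**2 + 10*k + 29)/60.
Certificate R = B(k−1)f/C = k*(k + 2)*(k + 6)*(k**2 + 10*k + 29)/(20*(3*k + 8)) gives s_k = 3*k*(k**2 + 10*k + 29)/(20*(k**3 + 10*k**2 + 29*k + 20)).
Verify: 3*(3*k + 8)/(k**5 + 18*k**4 + 121*k**3 + 372*k**2 + 508*k + 240) matches t_k.
Σ_(k=1)^(5) t_k = s_(6) − s_(1) = 45/308 − (1/10) = 71/1540.

Σ = 71/1540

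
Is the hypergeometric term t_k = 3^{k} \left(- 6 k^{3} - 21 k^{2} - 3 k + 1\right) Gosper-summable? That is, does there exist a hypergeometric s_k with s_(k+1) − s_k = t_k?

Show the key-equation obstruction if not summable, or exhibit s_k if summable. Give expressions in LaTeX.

The ratio is 3*(6*k**3 + 39*k**2 + 63*k + 29)/(6*k**3 + 21*k**2 + 3*k - 1).
A = 3, B = 1, C = k**3 + 7*k**2/2 + k/2 - 1/6.
f must satisfy (3)·f(k+1) − (1)·f(k) = k**3 + 7*k**2/2 + k/2 - 1/6.
Degrees (0,0,3) ⇒ d ≤ 3.
A polynomial solution: f(k) = (3*k**3 - 3*k**2 - 3*k + 4)/6.
R(k) = B(k−1)·f(k)/C(k) = (3*k**3 - 3*k**2 - 3*k + 4)/(6*k**3 + 21*k**2 + 3*k - 1); s_k = R·t_k = 3**k*(-3*k**3 + 3*k**2 + 3*k - 4).
Δs = 3**k*(-6*k**3 - 21*k**2 - 3*k + 1), as required.

Yes. s_k = 3^{k} \left(- 3 k^{3} + 3 k^{2} + 3 k - 4\right).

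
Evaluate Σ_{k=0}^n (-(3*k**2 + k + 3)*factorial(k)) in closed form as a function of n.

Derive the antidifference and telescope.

Step 1: r(k) = (k + 1)*(k + 3*(k + 1)**2 + 4)/(3*k**2 + k + 3).
Gosper form: A/B · C(k+1)/C(k) with A=k + 1, B=1, C=k**2 + k/3 + 1.
f must satisfy (k + 1)·f(k+1) − (1)·f(k) = k**2 + k/3 + 1.
d = 1 from the (1,0,2) case.
Solve for f: f(k) = (3*k - 2)/3 (degree 1 ≤ 1).
Certificate R = B(k−1)f/C = (3*k - 2)/(3*k**2 + k + 3) gives s_k = -(3*k - 2)*factorial(k).
Check: Δs_k = -(3*k**2 + k + 3)*factorial(k). ✓
Telescope: S(n) = s_(n+1) − s_(0) = -(3*n + 1)*factorial(n + 1) − (2) = -3*n**2*factorial(n) - 4*n*factorial(n) - factorial(n) - 2.

S(n) = -3*n**2*factorial(n) - 4*n*factorial(n) - factorial(n) - 2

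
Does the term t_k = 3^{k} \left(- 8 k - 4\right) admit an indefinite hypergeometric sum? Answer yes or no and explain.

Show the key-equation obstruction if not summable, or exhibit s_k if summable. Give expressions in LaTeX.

Yes. s_k = 4 \cdot 3^{k} \left(1 - k\right).

r(k) = 3*(2*k + 3)/(2*k + 1) after simplifying.
A = 3, B = 1, C = k + 1/2.
Solve (3)·f(k+1) − (1)·f(k) = k + 1/2.
Bound: deg f ≤ 1.
Solving with deg f ≤ 1: f(k) = (k - 1)/2.
Certificate R = B(k−1)f/C = (k - 1)/(2*k + 1) gives s_k = 4*3**k*(1 - k).
s_(k+1) − s_k = 3**k*(-8*k - 4) = t_k.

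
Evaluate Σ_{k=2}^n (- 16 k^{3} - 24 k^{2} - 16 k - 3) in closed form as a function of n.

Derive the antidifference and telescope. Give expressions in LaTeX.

The ratio is (16*k**3 + 72*k**2 + 112*k + 59)/(16*k**3 + 24*k**2 + 16*k + 3).
So A=1 and B=1, with C=k**3 + 3*k**2/2 + k + 3/16.
Need (1)·f(k+1) − (1)·f(k) = k**3 + 3*k**2/2 + k + 3/16.
Degrees (0,0,3) ⇒ d ≤ 4.
Solving with deg f ≤ 4: f(k) = k*(4*k**3 - 1)/16.
Then R = B(k−1)f/C = k*(4*k**3 - 1)/(16*k**3 + 24*k**2 + 16*k + 3), so s_k = R(k)·t_k = -4*k**4 + k.
s_(k+1) − s_k = 4*k**4 - 4*(k + 1)**4 + 1 = t_k.
Evaluate: s_(n+1) = -4*n**4 - 16*n**3 - 24*n**2 - 15*n - 3; subtract s_(2) = -62 ⇒ S(n) = -4*n**4 - 16*n**3 - 24*n**2 - 15*n + 59.

S(n) = - 4 n^{4} - 16 n^{3} - 24 n^{2} - 15 n + 59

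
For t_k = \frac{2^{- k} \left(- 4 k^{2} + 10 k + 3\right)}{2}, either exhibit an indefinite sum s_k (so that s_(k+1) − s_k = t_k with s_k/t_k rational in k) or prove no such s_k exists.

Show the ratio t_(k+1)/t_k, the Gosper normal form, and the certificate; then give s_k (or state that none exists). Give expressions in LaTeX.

s_k = 2^{- k} \left(4 k^{2} - 2 k - 1\right)

Ratio r(k) = (4*k**2 - 2*k - 9)/(2*(4*k**2 - 10*k - 3)).
Factor: A=1/2; B=1; C=k**2 - 5*k/2 - 3/4.
Need (1/2)·f(k+1) − (1)·f(k) = k**2 - 5*k/2 - 3/4.
Bound: deg f ≤ 2.
Solving with deg f ≤ 2: f(k) = -(4*k**2 - 2*k - 1)/2.
R(k) = B(k−1)·f(k)/C(k) = -2*(4*k**2 - 2*k - 1)/(4*k**2 - 10*k - 3); s_k = R·t_k = (4*k**2 - 2*k - 1)/2**k.
Δs = (-4*k**2 + 10*k + 3)/(2*2**k), as required.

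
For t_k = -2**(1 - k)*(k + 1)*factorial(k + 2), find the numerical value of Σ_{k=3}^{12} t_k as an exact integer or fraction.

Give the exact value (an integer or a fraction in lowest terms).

Step 1: r(k) = (k + 2)*(k + 3)/(2*(k + 1)).
Normal form (A,B,C) = (k/2 + 3/2, 1, k + 1).
Solve (k/2 + 3/2)·f(k+1) − (1)·f(k) = k + 1.
Degrees (1,0,1) ⇒ d ≤ 0.
Solve for f: f(k) = 2 (degree 0 ≤ 0).
Certificate R = B(k−1)f/C = 2/(k + 1) gives s_k = -2**(2 - k)*factorial(k + 2).
s_(k+1) − s_k = -2**(1 - k)*(k + 1)*factorial(k + 2) = t_k.
Telescoping: Σ = s_(13) − s_(3) = -638512875 − (-60) = -638512815.

Σ = -638512815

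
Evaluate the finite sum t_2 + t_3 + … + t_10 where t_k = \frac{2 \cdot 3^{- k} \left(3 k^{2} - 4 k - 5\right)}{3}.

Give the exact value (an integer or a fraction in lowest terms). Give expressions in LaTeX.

Σ = 39250/59049

The ratio is (3*k**2 + 2*k - 6)/(3*(3*k**2 - 4*k - 5)).
So A=1/3 and B=1, with C=k**2 - 4*k/3 - 5/3.
f must satisfy (1/3)·f(k+1) − (1)·f(k) = k**2 - 4*k/3 - 5/3.
Degrees (0,0,2) ⇒ d ≤ 2.
Solving with deg f ≤ 2: f(k) = -(k + 1)*(3*k - 4)/2.
Certificate R = B(k−1)f/C = -3*(k + 1)*(3*k - 4)/(2*(3*k**2 - 4*k - 5)) gives s_k = (-3*k**2 + k + 4)/3**k.
Check: Δs_k = 2*(3*k**2 - 4*k - 5)/(3*3**k). ✓
Evaluate s at k=11 and k=2: -116/59049 and -2/3; difference 39250/59049.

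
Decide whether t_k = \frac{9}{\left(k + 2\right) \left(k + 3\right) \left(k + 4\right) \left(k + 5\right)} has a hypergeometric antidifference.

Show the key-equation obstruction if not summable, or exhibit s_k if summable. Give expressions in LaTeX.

t_(k+1)/t_k = (k + 2)/(k + 6).
Gosper form: A/B · C(k+1)/C(k) with A=k + 2, B=k + 6, C=1.
Key eq: (k + 2)·f(k+1) = (k + 5)·f(k) + (1).
d = 3 from the (1,1,0) case.
Match coefficients ⇒ f(k) = k*(k**2 + 9*k + 26)/72.
Get s_k = R·t_k = k*(k**2 + 9*k + 26)/(8*(k + 2)*(k + 3)*(k + 4)) with R(k) = B(k−1)f(k)/C(k) = k*(k + 5)*(k**2 + 9*k + 26)/72.
Δs = 9/(k**4 + 14*k**3 + 71*k**2 + 154*k + 120), as required.

Yes. s_k = \frac{k \left(k^{2} + 9 k + 26\right)}{8 \left(k + 2\right) \left(k + 3\right) \left(k + 4\right)}.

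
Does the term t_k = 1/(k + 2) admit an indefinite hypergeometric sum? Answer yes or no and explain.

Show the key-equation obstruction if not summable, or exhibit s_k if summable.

The ratio is (k + 2)/(k + 3).
Take A(k)=k + 2, B(k)=k + 3, C(k)=1.
Key eq: (k + 2)·f(k+1) = (k + 2)·f(k) + (1).
deg f ≤ 0 (via 1,1,0).
f = c0 ⇒ A·f(k+1) − B(k−1)·f(k) − C = -1. The system {-1 = 0} is inconsistent; no antidifference.

No — t_k has no hypergeometric antidifference.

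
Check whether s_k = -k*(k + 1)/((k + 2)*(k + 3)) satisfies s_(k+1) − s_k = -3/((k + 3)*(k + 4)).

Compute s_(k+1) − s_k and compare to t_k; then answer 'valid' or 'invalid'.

s_(k+1) = -(k + 1)*(k + 2)/((k + 3)*(k + 4))
s_(k+1) − s_k = 4*(-k - 1)/(k**3 + 9*k**2 + 26*k + 24)
(s_(k+1) − s_k) − t_k = (2 - k)/(k**3 + 9*k**2 + 26*k + 24)

Invalid: residual (2 - k)/(k**3 + 9*k**2 + 26*k + 24) ≠ 0.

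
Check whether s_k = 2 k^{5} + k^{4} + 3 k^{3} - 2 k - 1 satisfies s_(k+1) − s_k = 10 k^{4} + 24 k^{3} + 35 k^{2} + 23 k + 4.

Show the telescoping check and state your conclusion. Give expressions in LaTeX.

valid (s_(k+1) − s_k reduces to t_k)

s_(k+1) = -2*k + 2*(k + 1)**5 + (k + 1)**4 + 3*(k + 1)**3 - 3
s_(k+1) − s_k = 10*k**4 + 24*k**3 + 35*k**2 + 23*k + 4
(s_(k+1) − s_k) − t_k = 0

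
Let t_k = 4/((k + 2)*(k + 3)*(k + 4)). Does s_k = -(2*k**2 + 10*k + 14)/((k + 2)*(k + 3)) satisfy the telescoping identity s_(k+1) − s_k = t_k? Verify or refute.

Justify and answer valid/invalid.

s_(k+1) = 2*(-5*k - (k + 1)**2 - 12)/((k + 3)*(k + 4))
s_(k+1) − s_k = 4/(k**3 + 9*k**2 + 26*k + 24)
(s_(k+1) − s_k) − t_k = 0

valid; difference matches t_k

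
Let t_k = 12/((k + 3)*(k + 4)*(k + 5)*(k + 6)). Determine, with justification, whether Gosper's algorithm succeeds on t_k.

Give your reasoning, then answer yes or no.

Ratio r(k) = (k + 3)/(k + 7).
Normal form (A,B,C) = (k + 3, k + 7, 1).
Set up (k + 3)·f(k+1) − (k + 6)·f(k) − (1) = 0.
Bound: deg f ≤ 3.
Coefficient equations give f(k) = k*(k**2 + 12*k + 47)/180.
Get s_k = R·t_k = k*(k**2 + 12*k + 47)/(15*(k + 3)*(k + 4)*(k + 5)) with R(k) = B(k−1)f(k)/C(k) = k*(k + 6)*(k**2 + 12*k + 47)/180.
s_(k+1) − s_k = 12/(k**4 + 18*k**3 + 119*k**2 + 342*k + 360) = t_k.

Yes. s_k = k*(k**2 + 12*k + 47)/(15*(k + 3)*(k + 4)*(k + 5)).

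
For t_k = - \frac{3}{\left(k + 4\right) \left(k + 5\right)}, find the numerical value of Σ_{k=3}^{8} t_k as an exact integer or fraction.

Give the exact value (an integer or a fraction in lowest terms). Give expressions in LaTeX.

Σ = -18/91

The ratio is (k + 4)/(k + 6).
So A=k + 4 and B=k + 6, with C=1.
Key eq: (k + 4)·f(k+1) = (k + 5)·f(k) + (1).
deg f ≤ 1 (via 1,1,0).
Coefficient equations give f(k) = k/4.
Then R = B(k−1)f/C = k*(k + 5)/4, so s_k = R(k)·t_k = -3*k/(4*k + 16).
Δs = -3/(k**2 + 9*k + 20), as required.
Σ_(k=3)^(8) t_k = s_(9) − s_(3) = -27/52 − (-9/28) = -18/91.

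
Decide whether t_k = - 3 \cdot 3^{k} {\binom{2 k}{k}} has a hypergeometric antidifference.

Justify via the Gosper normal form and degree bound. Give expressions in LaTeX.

No; the degree bound rules out any f.

t_(k+1)/t_k = 6*(2*k + 1)/(k + 1).
Normal form (A,B,C) = (12*k + 6, k + 1, 1).
Set up (12*k + 6)·f(k+1) − (k)·f(k) − (1) = 0.
Degrees (1,1,0) ⇒ d ≤ -1.
Bound -1 < 0, so the key equation has no polynomial solution.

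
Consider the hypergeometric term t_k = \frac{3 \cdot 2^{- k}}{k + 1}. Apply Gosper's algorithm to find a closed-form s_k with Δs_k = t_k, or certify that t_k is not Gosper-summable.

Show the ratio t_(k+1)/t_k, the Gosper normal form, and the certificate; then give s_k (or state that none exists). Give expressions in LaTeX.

none (Gosper's algorithm certifies no s_k)

t_(k+1)/t_k = (k + 1)/(2*(k + 2)).
So A=k/2 + 1/2 and B=k + 2, with C=1.
Set up (k/2 + 1/2)·f(k+1) − (k + 1)·f(k) − (1) = 0.
Degrees (1,1,0) ⇒ d ≤ -1.
d = -1 < 0 ⇒ no nonzero polynomial f; not summable.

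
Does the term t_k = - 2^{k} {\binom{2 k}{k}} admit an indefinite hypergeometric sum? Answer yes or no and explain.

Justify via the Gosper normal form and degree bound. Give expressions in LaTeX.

Compute t_(k+1)/t_k: get 4*(2*k + 1)/(k + 1).
Normal form (A,B,C) = (8*k + 4, k + 1, 1).
f must satisfy (8*k + 4)·f(k+1) − (k)·f(k) = 1.
d = -1 from the (1,1,0) case.
d = -1 < 0 ⇒ no nonzero polynomial f; not summable.

No — t_k has no hypergeometric antidifference.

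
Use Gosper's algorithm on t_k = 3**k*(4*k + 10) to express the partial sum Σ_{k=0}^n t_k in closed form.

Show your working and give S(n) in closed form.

S(n) = 6*3**n*n + 12*3**n - 2

Compute t_(k+1)/t_k: get 3*(2*k + 7)/(2*k + 5).
Factor: A=3; B=1; C=k + 5/2.
Solve (3)·f(k+1) − (1)·f(k) = k + 5/2.
Degrees (0,0,1) ⇒ d ≤ 1.
A polynomial solution: f(k) = (k + 1)/2.
R(k) = B(k−1)·f(k)/C(k) = (k + 1)/(2*k + 5); s_k = R·t_k = 2*3**k*(k + 1).
Verify: 3**k*(4*k + 10) matches t_k.
Evaluate: s_(n+1) = 6*3**n*(n + 2); subtract s_(0) = 2 ⇒ S(n) = 6*3**n*n + 12*3**n - 2.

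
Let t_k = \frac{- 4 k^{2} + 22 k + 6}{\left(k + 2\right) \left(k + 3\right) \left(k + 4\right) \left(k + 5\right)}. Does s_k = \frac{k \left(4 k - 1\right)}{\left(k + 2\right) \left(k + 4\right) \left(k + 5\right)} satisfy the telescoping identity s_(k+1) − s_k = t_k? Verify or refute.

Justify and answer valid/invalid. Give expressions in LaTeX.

Invalid: residual \frac{2 \left(8 k^{2} - 23 k - 6\right)}{k^{5} + 20 k^{4} + 155 k^{3} + 580 k^{2} + 1044 k + 720} ≠ 0.

s_(k+1) = (k + 1)*(4*k + 3)/((k + 3)*(k + 5)*(k + 6))
s_(k+1) − s_k = 2*(-2*k**3 + 7*k**2 + 46*k + 12)/(k**5 + 20*k**4 + 155*k**3 + 580*k**2 + 1044*k + 720)
(s_(k+1) − s_k) − t_k = 2*(8*k**2 - 23*k - 6)/(k**5 + 20*k**4 + 155*k**3 + 580*k**2 + 1044*k + 720)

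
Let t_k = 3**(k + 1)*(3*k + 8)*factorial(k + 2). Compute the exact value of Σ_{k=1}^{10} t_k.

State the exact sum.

Step 1: r(k) = 3*(k + 3)*(3*k + 11)/(3*k + 8).
Factor: A=3*k + 9; B=1; C=k + 8/3.
Need (3*k + 9)·f(k+1) − (1)·f(k) = k + 8/3.
From deg A=1, deg B=0, deg C=1: d=0.
Coefficient equations give f(k) = 1/3.
Get s_k = R·t_k = 3**(k + 1)*factorial(k + 2) with R(k) = B(k−1)f(k)/C(k) = 1/(3*k + 8).
Check: Δs_k = 3**(k + 1)*(3*k + 8)*factorial(k + 2). ✓
Telescoping: Σ = s_(11) − s_(1) = 3309294160972800 − (54) = 3309294160972746.

Σ = 3309294160972746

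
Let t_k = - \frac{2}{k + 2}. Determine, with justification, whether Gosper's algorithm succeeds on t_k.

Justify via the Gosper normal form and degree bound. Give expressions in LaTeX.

Compute t_(k+1)/t_k: get (k + 2)/(k + 3).
Normal form (A,B,C) = (k + 2, k + 3, 1).
Need (k + 2)·f(k+1) − (k + 2)·f(k) = 1.
d = 0 from the (1,1,0) case.
Generic f = c0 gives residual -1; -1 = 0 cannot hold, so t_k is not Gosper-summable.

No — the linear system for f has no solution.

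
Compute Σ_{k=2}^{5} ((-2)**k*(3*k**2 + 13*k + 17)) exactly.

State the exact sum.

Σ = -3596

Compute t_(k+1)/t_k: get 2*(-3*k**2 - 19*k - 33)/(3*k**2 + 13*k + 17).
Gosper form: A/B · C(k+1)/C(k) with A=-2, B=1, C=k**2 + 13*k/3 + 17/3.
Set up (-2)·f(k+1) − (1)·f(k) − (k**2 + 13*k/3 + 17/3) = 0.
From deg A=0, deg B=0, deg C=2: d=2.
Match coefficients ⇒ f(k) = -(k**2 + 3*k + 3)/3.
Then R = B(k−1)f/C = -(k**2 + 3*k + 3)/(3*k**2 + 13*k + 17), so s_k = R(k)·t_k = (-2)**k*(-k**2 - 3*k - 3).
s_(k+1) − s_k = (-2)**k*(3*k**2 + 13*k + 17) = t_k.
Σ_(k=2)^(5) t_k = s_(6) − s_(2) = -3648 − (-52) = -3596.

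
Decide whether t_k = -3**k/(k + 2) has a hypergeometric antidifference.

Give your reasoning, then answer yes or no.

No — key equation has no polynomial f.

Ratio r(k) = 3*(k + 2)/(k + 3).
Gosper form: A/B · C(k+1)/C(k) with A=3*k + 6, B=k + 3, C=1.
Set up (3*k + 6)·f(k+1) − (k + 2)·f(k) − (1) = 0.
Bound: deg f ≤ -1.
deg f ≤ -1 is impossible — no certificate.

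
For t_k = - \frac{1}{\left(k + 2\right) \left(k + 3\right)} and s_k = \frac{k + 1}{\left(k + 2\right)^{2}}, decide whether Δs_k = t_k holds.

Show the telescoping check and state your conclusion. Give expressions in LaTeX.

s_(k+1) = (k + 2)/(k + 3)**2
s_(k+1) − s_k = (-(k + 1)*(k + 3)**2 + (k + 2)**3)/((k + 2)**2*(k + 3)**2)
(s_(k+1) − s_k) − t_k = (2*k + 5)/(k**4 + 10*k**3 + 37*k**2 + 60*k + 36)

Invalid: residual \frac{2 k + 5}{k^{4} + 10 k^{3} + 37 k^{2} + 60 k + 36} ≠ 0.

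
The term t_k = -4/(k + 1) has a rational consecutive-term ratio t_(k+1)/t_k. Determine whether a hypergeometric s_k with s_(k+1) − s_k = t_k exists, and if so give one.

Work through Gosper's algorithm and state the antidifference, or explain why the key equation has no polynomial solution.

Compute t_(k+1)/t_k: get (k + 1)/(k + 2).
Factor: A=k + 1; B=k + 2; C=1.
Key eq: (k + 1)·f(k+1) = (k + 1)·f(k) + (1).
Degrees (1,1,0) ⇒ d ≤ 0.
Put f(k) = c0: A·f(k+1) − B(k−1)·f(k) − C = -1; need -1 = 0 — inconsistent ⇒ no f, not summable.

no hypergeometric antidifference exists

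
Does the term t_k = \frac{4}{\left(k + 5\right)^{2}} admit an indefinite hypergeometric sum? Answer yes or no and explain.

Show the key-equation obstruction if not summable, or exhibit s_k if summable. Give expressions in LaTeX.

Compute t_(k+1)/t_k: get (k + 5)**2/(k + 6)**2.
So A=k**2 + 10*k + 25 and B=k**2 + 12*k + 36, with C=1.
Solve (k**2 + 10*k + 25)·f(k+1) − (k**2 + 10*k + 25)·f(k) = 1.
d = 0 from the (2,2,0) case.
Put f(k) = c0: A·f(k+1) − B(k−1)·f(k) − C = -1; need -1 = 0 — inconsistent ⇒ no f, not summable.

No — key equation has no polynomial f.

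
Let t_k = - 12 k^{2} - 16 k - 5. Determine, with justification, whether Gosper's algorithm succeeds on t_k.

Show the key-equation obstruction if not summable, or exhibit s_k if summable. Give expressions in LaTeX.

Compute t_(k+1)/t_k: get (12*k**2 + 40*k + 33)/(12*k**2 + 16*k + 5).
Take A(k)=1, B(k)=1, C(k)=k**2 + 4*k/3 + 5/12.
Solve (1)·f(k+1) − (1)·f(k) = k**2 + 4*k/3 + 5/12.
deg f ≤ 3 (via 0,0,2).
A polynomial solution: f(k) = k*(4*k**2 + 2*k - 1)/12.
Get s_k = R·t_k = k*(-4*k**2 - 2*k + 1) with R(k) = B(k−1)f(k)/C(k) = k*(4*k**2 + 2*k - 1)/((2*k + 1)*(6*k + 5)).
s_(k+1) − s_k = -12*k**2 - 16*k - 5 = t_k.

Yes. s_k = k \left(- 4 k^{2} - 2 k + 1\right).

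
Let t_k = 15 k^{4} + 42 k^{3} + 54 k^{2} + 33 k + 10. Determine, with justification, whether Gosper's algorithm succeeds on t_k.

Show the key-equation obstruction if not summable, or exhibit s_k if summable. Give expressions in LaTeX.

t_(k+1)/t_k = (15*k**4 + 102*k**3 + 270*k**2 + 327*k + 154)/(15*k**4 + 42*k**3 + 54*k**2 + 33*k + 10).
So A=1 and B=1, with C=k**4 + 14*k**3/5 + 18*k**2/5 + 11*k/5 + 2/3.
Key eq: (1)·f(k+1) = (1)·f(k) + (k**4 + 14*k**3/5 + 18*k**2/5 + 11*k/5 + 2/3).
From deg A=0, deg B=0, deg C=4: d=5.
Solve for f: f(k) = k*(3*k**4 + 3*k**3 + 2*k**2 + 2)/15 (degree 5 ≤ 5).
So s_k = (B(k−1)f/C)·t_k = (k*(3*k**4 + 3*k**3 + 2*k**2 + 2)/(15*k**4 + 42*k**3 + 54*k**2 + 33*k + 10))·t_k = k*(3*k**4 + 3*k**3 + 2*k**2 + 2).
Check: Δs_k = 15*k**4 + 42*k**3 + 54*k**2 + 33*k + 10. ✓

Yes. s_k = k \left(3 k^{4} + 3 k^{3} + 2 k^{2} + 2\right).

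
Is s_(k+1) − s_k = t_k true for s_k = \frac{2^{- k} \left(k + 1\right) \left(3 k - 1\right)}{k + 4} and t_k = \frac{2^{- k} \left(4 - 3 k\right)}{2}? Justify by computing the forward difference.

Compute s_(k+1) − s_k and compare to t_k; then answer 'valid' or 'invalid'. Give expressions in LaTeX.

Invalid: residual \frac{3 \cdot 2^{- k} \left(3 k^{2} + 14 k - 18\right)}{2 \left(k^{2} + 9 k + 20\right)} ≠ 0.

s_(k+1) = (k + 2)*(3*k + 2)/(2*2**k*(k + 5))
s_(k+1) − s_k = (-3*k**3 - 14*k**2 + 18*k + 26)/(2*2**k*(k**2 + 9*k + 20))
(s_(k+1) − s_k) − t_k = 3*(3*k**2 + 14*k - 18)/(2*2**k*(k**2 + 9*k + 20))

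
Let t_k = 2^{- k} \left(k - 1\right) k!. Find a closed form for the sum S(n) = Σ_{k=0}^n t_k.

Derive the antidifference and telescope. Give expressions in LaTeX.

r(k) = k*(k + 1)/(2*(k - 1)) after simplifying.
Factor: A=k/2 + 1/2; B=1; C=k - 1.
Set up (k/2 + 1/2)·f(k+1) − (1)·f(k) − (k - 1) = 0.
From deg A=1, deg B=0, deg C=1: d=0.
Solving with deg f ≤ 0: f(k) = 2.
Then R = B(k−1)f/C = 2/(k - 1), so s_k = R(k)·t_k = 2**(1 - k)*factorial(k).
s_(k+1) − s_k = (k - 1)*factorial(k)/2**k = t_k.
Telescope: S(n) = s_(n+1) − s_(0) = factorial(n + 1)/2**n − (2) = -2 + factorial(n + 1)/2**n.

S(n) = -2 + 2^{- n} \left(n + 1\right)!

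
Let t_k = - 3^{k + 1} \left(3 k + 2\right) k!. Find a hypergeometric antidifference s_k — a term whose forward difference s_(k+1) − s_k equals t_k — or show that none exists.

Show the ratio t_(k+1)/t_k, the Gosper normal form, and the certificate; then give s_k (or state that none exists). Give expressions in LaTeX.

Compute t_(k+1)/t_k: get 3*(k + 1)*(3*k + 5)/(3*k + 2).
Factor: A=3*k + 3; B=1; C=k + 2/3.
Solve (3*k + 3)·f(k+1) − (1)·f(k) = k + 2/3.
Degrees (1,0,1) ⇒ d ≤ 0.
Solving with deg f ≤ 0: f(k) = 1/3.
R(k) = B(k−1)·f(k)/C(k) = 1/(3*k + 2); s_k = R·t_k = -3**(k + 1)*factorial(k).
Check: Δs_k = -3**(k + 1)*(3*k + 2)*factorial(k). ✓

s_k = - 3^{k + 1} k!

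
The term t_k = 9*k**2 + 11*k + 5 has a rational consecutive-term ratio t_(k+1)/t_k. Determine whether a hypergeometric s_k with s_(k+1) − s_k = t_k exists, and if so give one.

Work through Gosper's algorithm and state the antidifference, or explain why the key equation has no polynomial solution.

Ratio r(k) = (9*k**2 + 29*k + 25)/(9*k**2 + 11*k + 5).
So A=1 and B=1, with C=k**2 + 11*k/9 + 5/9.
f must satisfy (1)·f(k+1) − (1)·f(k) = k**2 + 11*k/9 + 5/9.
deg f ≤ 3 (via 0,0,2).
Solve for f: f(k) = k*(3*k**2 + k + 1)/9 (degree 3 ≤ 3).
Get s_k = R·t_k = k*(3*k**2 + k + 1) with R(k) = B(k−1)f(k)/C(k) = k*(3*k**2 + k + 1)/(9*k**2 + 11*k + 5).
Verify: 9*k**2 + 11*k + 5 matches t_k.

s_k = k*(3*k**2 + k + 1)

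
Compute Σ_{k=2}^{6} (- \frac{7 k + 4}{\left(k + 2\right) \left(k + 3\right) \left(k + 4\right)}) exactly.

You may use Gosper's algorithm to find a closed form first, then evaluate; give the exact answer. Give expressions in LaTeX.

Σ = -91/180

r(k) = (k + 2)*(7*k + 11)/((k + 5)*(7*k + 4)) after simplifying.
Gosper form: A/B · C(k+1)/C(k) with A=k + 2, B=k + 5, C=k + 4/7.
Solve (k + 2)·f(k+1) − (k + 4)·f(k) = k + 4/7.
Degrees (1,1,1) ⇒ d ≤ 2.
Coefficient equations give f(k) = k*(3*k + 1)/14.
Certificate R = B(k−1)f/C = k*(k + 4)*(3*k + 1)/(2*(7*k + 4)) gives s_k = k*(-3*k - 1)/(2*(k + 2)*(k + 3)).
Δs = (-7*k - 4)/(k**3 + 9*k**2 + 26*k + 24), as required.
Σ_(k=2)^(6) t_k = s_(7) − s_(2) = -77/90 − (-7/20) = -91/180.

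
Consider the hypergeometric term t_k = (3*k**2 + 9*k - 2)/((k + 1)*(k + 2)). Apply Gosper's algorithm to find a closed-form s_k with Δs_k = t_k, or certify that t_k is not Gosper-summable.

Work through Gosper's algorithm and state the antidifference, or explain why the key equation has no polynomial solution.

The ratio is (k + 1)*(9*k + 3*(k + 1)**2 + 7)/((k + 3)*(3*k**2 + 9*k - 2)).
A = k + 1, B = k + 3, C = k**2 + 3*k - 2/3.
Solve (k + 1)·f(k+1) − (k + 2)·f(k) = k**2 + 3*k - 2/3.
Bound: deg f ≤ 2.
A polynomial solution: f(k) = k*(3*k - 5)/3.
Then R = B(k−1)f/C = k*(k + 2)*(3*k - 5)/(3*k**2 + 9*k - 2), so s_k = R(k)·t_k = k*(3*k - 5)/(k + 1).
s_(k+1) − s_k = (3*k**2 + 9*k - 2)/(k**2 + 3*k + 2) = t_k.

s_k = k*(3*k - 5)/(k + 1)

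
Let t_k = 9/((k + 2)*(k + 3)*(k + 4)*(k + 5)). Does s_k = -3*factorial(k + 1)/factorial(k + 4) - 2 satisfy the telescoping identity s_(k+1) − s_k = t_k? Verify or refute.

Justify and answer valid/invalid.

Valid — Δs_k = t_k.

s_(k+1) = -3*factorial(k + 2)/factorial(k + 5) - 2
s_(k+1) − s_k = 9/((k + 2)*(k + 3)*(k + 4)*(k + 5))
(s_(k+1) − s_k) − t_k = 0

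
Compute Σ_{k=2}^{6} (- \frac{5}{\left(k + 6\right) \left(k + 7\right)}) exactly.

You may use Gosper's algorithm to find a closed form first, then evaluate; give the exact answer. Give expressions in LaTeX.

Step 1: r(k) = (k + 6)/(k + 8).
So A=k + 6 and B=k + 8, with C=1.
Solve (k + 6)·f(k+1) − (k + 7)·f(k) = 1.
Bound: deg f ≤ 1.
Match coefficients ⇒ f(k) = k/6.
Certificate R = B(k−1)f/C = k*(k + 7)/6 gives s_k = -5*k/(6*k + 36).
Δs = -5/(k**2 + 13*k + 42), as required.
Sum = s_(7) − s_(2); s_(7) = -35/78, s_(2) = -5/24 ⇒ -25/104.

Σ = -25/104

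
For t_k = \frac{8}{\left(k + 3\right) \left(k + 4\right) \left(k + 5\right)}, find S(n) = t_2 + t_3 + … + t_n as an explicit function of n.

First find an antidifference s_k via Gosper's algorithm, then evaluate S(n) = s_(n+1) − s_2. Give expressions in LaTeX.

S(n) = \frac{2 \left(n^{2} + 9 n - 10\right)}{15 \left(n^{2} + 9 n + 20\right)}

r(k) = (k + 3)/(k + 6) after simplifying.
Take A(k)=k + 3, B(k)=k + 6, C(k)=1.
Set up (k + 3)·f(k+1) − (k + 5)·f(k) − (1) = 0.
From deg A=1, deg B=1, deg C=0: d=2.
Solve for f: f(k) = k*(k + 7)/24 (degree 2 ≤ 2).
So s_k = (B(k−1)f/C)·t_k = (k*(k + 5)*(k + 7)/24)·t_k = k*(k + 7)/(3*(k + 3)*(k + 4)).
s_(k+1) − s_k = 8/(k**3 + 12*k**2 + 47*k + 60) = t_k.
Σ_(k=2)^n t_k = s_(n+1) − s_(2) = ((n**2 + 9*n + 8)/(3*(n**2 + 9*n + 20))) − (1/5), i.e. 2*(n**2 + 9*n - 10)/(15*(n**2 + 9*n + 20)).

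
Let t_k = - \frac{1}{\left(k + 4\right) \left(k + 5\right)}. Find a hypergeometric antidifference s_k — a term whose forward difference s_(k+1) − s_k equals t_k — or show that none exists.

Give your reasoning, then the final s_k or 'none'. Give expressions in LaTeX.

t_(k+1)/t_k = (k + 4)/(k + 6).
A = k + 4, B = k + 6, C = 1.
Need (k + 4)·f(k+1) − (k + 5)·f(k) = 1.
Bound: deg f ≤ 1.
Match coefficients ⇒ f(k) = k/4.
Then R = B(k−1)f/C = k*(k + 5)/4, so s_k = R(k)·t_k = -k/(4*k + 16).
Verify: -1/(k**2 + 9*k + 20) matches t_k.

s_k = - \frac{k}{4 k + 16}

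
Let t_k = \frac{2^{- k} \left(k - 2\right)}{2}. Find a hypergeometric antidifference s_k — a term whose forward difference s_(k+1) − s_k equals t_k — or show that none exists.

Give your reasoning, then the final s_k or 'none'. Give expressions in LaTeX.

Compute t_(k+1)/t_k: get (k - 1)/(2*(k - 2)).
Normal form (A,B,C) = (1/2, 1, k - 2).
Key eq: (1/2)·f(k+1) = (1)·f(k) + (k - 2).
deg f ≤ 1 (via 0,0,1).
A polynomial solution: f(k) = -2*(k - 1).
Get s_k = R·t_k = (1 - k)/2**k with R(k) = B(k−1)f(k)/C(k) = -2*(k - 1)/(k - 2).
s_(k+1) − s_k = (k - 2)/(2*2**k) = t_k.

s_k = 2^{- k} \left(1 - k\right)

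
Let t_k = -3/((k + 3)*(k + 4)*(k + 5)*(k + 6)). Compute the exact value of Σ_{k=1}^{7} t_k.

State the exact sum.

Σ = -133/17160

t_(k+1)/t_k = (k + 3)/(k + 7).
Take A(k)=k + 3, B(k)=k + 7, C(k)=1.
Need (k + 3)·f(k+1) − (k + 6)·f(k) = 1.
Degrees (1,1,0) ⇒ d ≤ 3.
A polynomial solution: f(k) = k*(k**2 + 12*k + 47)/180.
Certificate R = B(k−1)f/C = k*(k + 6)*(k**2 + 12*k + 47)/180 gives s_k = k*(-k**2 - 12*k - 47)/(60*(k + 3)*(k + 4)*(k + 5)).
s_(k+1) − s_k = -3/(k**4 + 18*k**3 + 119*k**2 + 342*k + 360) = t_k.
Sum = s_(8) − s_(1); s_(8) = -23/1430, s_(1) = -1/120 ⇒ -133/17160.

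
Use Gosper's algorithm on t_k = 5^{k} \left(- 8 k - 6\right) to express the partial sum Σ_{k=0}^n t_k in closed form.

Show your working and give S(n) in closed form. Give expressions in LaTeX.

r(k) = 5*(4*k + 7)/(4*k + 3) after simplifying.
Take A(k)=5, B(k)=1, C(k)=k + 3/4.
f must satisfy (5)·f(k+1) − (1)·f(k) = k + 3/4.
Bound: deg f ≤ 1.
Solving with deg f ≤ 1: f(k) = (2*k - 1)/8.
Then R = B(k−1)f/C = (2*k - 1)/(2*(4*k + 3)), so s_k = R(k)·t_k = 5**k*(1 - 2*k).
Check: Δs_k = 5**k*(-8*k - 6). ✓
s_(n+1) = 5**(n + 1)*(-2*n - 1) and s_(0) = 1, so S(n) = -10*5**n*n - 5*5**n - 1.

S(n) = - 10 \cdot 5^{n} n - 5 \cdot 5^{n} - 1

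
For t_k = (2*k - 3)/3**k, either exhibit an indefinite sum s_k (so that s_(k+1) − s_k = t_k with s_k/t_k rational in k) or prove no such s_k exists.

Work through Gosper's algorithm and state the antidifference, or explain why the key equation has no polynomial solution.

s_k = 3**(1 - k)*(1 - k)

r(k) = (2*k - 1)/(3*(2*k - 3)) after simplifying.
A = 1/3, B = 1, C = k - 3/2.
Key eq: (1/3)·f(k+1) = (1)·f(k) + (k - 3/2).
d = 1 from the (0,0,1) case.
Solve for f: f(k) = -3*(k - 1)/2 (degree 1 ≤ 1).
Certificate R = B(k−1)f/C = -3*(k - 1)/(2*k - 3) gives s_k = 3**(1 - k)*(1 - k).
Verify: (2*k - 3)/3**k matches t_k.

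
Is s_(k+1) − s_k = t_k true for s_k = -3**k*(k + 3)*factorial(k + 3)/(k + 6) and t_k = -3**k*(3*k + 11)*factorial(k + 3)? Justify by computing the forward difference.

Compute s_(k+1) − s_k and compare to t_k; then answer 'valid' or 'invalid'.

s_(k+1) = -3**(k + 1)*(k + 4)*factorial(k + 4)/(k + 7)
s_(k+1) − s_k = -3**k*(3*k**3 + 41*k**2 + 182*k + 267)*factorial(k + 3)/((k + 6)*(k + 7))
(s_(k+1) − s_k) − t_k = 3**(k + 1)*(3*k**2 + 29*k + 65)*factorial(k + 3)/((k + 6)*(k + 7))

Invalid: residual 3**(k + 1)*(3*k**2 + 29*k + 65)*factorial(k + 3)/((k + 6)*(k + 7)) ≠ 0.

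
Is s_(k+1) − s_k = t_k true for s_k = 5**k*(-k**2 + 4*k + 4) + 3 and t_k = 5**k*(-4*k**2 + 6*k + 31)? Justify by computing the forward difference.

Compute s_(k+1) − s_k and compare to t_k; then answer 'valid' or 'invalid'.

valid; difference matches t_k

s_(k+1) = 5**(k + 1)*(4*k - (k + 1)**2 + 8) + 3
s_(k+1) − s_k = 5**k*(-4*k**2 + 6*k + 31)
(s_(k+1) − s_k) − t_k = 0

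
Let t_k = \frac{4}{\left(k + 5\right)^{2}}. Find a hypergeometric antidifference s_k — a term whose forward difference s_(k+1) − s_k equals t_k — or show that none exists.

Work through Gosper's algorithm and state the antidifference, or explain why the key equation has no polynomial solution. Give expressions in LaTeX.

not Gosper-summable; s_k does not exist

The ratio is (k + 5)**2/(k + 6)**2.
So A=k**2 + 10*k + 25 and B=k**2 + 12*k + 36, with C=1.
f must satisfy (k**2 + 10*k + 25)·f(k+1) − (k**2 + 10*k + 25)·f(k) = 1.
Degrees (2,2,0) ⇒ d ≤ 0.
f = c0 ⇒ A·f(k+1) − B(k−1)·f(k) − C = -1. The system {-1 = 0} is inconsistent; no antidifference.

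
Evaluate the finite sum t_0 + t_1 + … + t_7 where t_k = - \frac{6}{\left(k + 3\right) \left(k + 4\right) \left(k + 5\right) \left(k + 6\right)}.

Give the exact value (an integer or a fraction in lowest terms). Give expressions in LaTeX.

Step 1: r(k) = (k + 3)/(k + 7).
So A=k + 3 and B=k + 7, with C=1.
Solve (k + 3)·f(k+1) − (k + 6)·f(k) = 1.
Bound: deg f ≤ 3.
Coefficient equations give f(k) = k*(k**2 + 12*k + 47)/180.
R(k) = B(k−1)·f(k)/C(k) = k*(k + 6)*(k**2 + 12*k + 47)/180; s_k = R·t_k = k*(-k**2 - 12*k - 47)/(30*(k + 3)*(k + 4)*(k + 5)).
s_(k+1) − s_k = -6/(k**4 + 18*k**3 + 119*k**2 + 342*k + 360) = t_k.
Telescoping: Σ = s_(8) − s_(0) = -23/715 − (0) = -23/715.

Σ = -23/715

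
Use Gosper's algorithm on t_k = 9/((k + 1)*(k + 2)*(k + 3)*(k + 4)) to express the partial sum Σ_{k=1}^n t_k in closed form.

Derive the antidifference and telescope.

S(n) = n*(n**2 + 9*n + 26)/(8*(n**3 + 9*n**2 + 26*n + 24))

The ratio is (k + 1)/(k + 5).
Normal form (A,B,C) = (k + 1, k + 5, 1).
Solve (k + 1)·f(k+1) − (k + 4)·f(k) = 1.
Bound: deg f ≤ 3.
Solve for f: f(k) = k*(k**2 + 6*k + 11)/18 (degree 3 ≤ 3).
Certificate R = B(k−1)f/C = k*(k + 4)*(k**2 + 6*k + 11)/18 gives s_k = k*(k**2 + 6*k + 11)/(2*(k + 1)*(k + 2)*(k + 3)).
Δs = 9/(k**4 + 10*k**3 + 35*k**2 + 50*k + 24), as required.
s_(n+1) = (n**3 + 9*n**2 + 26*n + 18)/(2*(n**3 + 9*n**2 + 26*n + 24)) and s_(1) = 3/8, so S(n) = n*(n**2 + 9*n + 26)/(8*(n**3 + 9*n**2 + 26*n + 24)).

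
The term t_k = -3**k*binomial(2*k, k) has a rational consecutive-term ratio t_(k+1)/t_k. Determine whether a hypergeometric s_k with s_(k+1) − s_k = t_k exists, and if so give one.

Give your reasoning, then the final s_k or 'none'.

none — t_k is not Gosper-summable

Ratio r(k) = 6*(2*k + 1)/(k + 1).
So A=12*k + 6 and B=k + 1, with C=1.
Key eq: (12*k + 6)·f(k+1) = (k)·f(k) + (1).
Degrees (1,1,0) ⇒ d ≤ -1.
d = -1 < 0 ⇒ no nonzero polynomial f; not summable.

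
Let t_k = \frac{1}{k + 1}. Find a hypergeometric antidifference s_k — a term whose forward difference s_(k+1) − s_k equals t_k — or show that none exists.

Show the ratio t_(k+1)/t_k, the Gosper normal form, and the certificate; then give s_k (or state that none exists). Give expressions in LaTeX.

r(k) = (k + 1)/(k + 2) after simplifying.
Take A(k)=k + 1, B(k)=k + 2, C(k)=1.
Key eq: (k + 1)·f(k+1) = (k + 1)·f(k) + (1).
Bound: deg f ≤ 0.
f = c0 ⇒ A·f(k+1) − B(k−1)·f(k) − C = -1. The system {-1 = 0} is inconsistent; no antidifference.

none — t_k is not Gosper-summable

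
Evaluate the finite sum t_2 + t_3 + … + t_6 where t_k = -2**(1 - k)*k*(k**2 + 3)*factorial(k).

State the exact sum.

t_(k+1)/t_k = (k + 1)**2*((k + 1)**2 + 3)/(2*k*(k**2 + 3)).
Take A(k)=k/2 + 1/2, B(k)=1, C(k)=k**3 + 3*k.
Key eq: (k/2 + 1/2)·f(k+1) = (1)·f(k) + (k**3 + 3*k).
d = 2 from the (1,0,3) case.
Solve for f: f(k) = 2*k*(k - 1) (degree 2 ≤ 2).
Get s_k = R·t_k = -2**(2 - k)*k*(k - 1)*factorial(k) with R(k) = B(k−1)f(k)/C(k) = 2*(k - 1)/(k**2 + 3).
Δs = -2**(1 - k)*k*(k**2 + 3)*factorial(k), as required.
Telescoping: Σ = s_(7) − s_(2) = -6615 − (-4) = -6611.

Σ = -6611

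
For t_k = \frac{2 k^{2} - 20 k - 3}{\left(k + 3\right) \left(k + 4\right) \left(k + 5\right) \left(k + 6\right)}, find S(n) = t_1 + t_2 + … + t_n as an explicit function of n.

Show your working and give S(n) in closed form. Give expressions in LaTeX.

t_(k+1)/t_k = (k + 3)*(20*k - 2*(k + 1)**2 + 23)/((k + 7)*(-2*k**2 + 20*k + 3)).
Take A(k)=k + 3, B(k)=k + 7, C(k)=k**2 - 10*k - 3/2.
Key eq: (k + 3)·f(k+1) = (k + 6)·f(k) + (k**2 - 10*k - 3/2).
d = 3 from the (1,1,2) case.
Solving with deg f ≤ 3: f(k) = -k*(k**2 + 72*k - 43)/60.
Get s_k = R·t_k = k*(-k**2 - 72*k + 43)/(30*(k + 3)*(k + 4)*(k + 5)) with R(k) = B(k−1)f(k)/C(k) = -k*(k + 6)*(k**2 + 72*k - 43)/(30*(2*k**2 - 20*k - 3)).
Verify: (2*k**2 - 20*k - 3)/(k**4 + 18*k**3 + 119*k**2 + 342*k + 360) matches t_k.
Σ_(k=1)^n t_k = s_(n+1) − s_(1) = ((-n**3 - 75*n**2 - 104*n - 30)/(30*(n**3 + 15*n**2 + 74*n + 120))) − (-1/120), i.e. n*(-n**2 - 95*n - 114)/(40*(n**3 + 15*n**2 + 74*n + 120)).

S(n) = \frac{n \left(- n^{2} - 95 n - 114\right)}{40 \left(n^{3} + 15 n^{2} + 74 n + 120\right)}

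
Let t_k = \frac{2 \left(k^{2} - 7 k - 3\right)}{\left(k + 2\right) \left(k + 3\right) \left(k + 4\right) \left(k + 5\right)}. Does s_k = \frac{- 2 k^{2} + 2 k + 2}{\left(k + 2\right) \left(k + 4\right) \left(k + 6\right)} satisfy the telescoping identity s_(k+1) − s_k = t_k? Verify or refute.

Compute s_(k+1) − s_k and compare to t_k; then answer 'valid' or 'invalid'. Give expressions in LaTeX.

s_(k+1) = 2*(k - (k + 1)**2 + 2)/((k + 3)*(k + 5)*(k + 7))
s_(k+1) − s_k = 2*(k**4 - 61*k**2 - 180*k - 57)/(k**6 + 27*k**5 + 295*k**4 + 1665*k**3 + 5104*k**2 + 8028*k + 5040)
(s_(k+1) − s_k) − t_k = 6*(-2*k**3 - 3*k**2 + 51*k + 23)/(k**6 + 27*k**5 + 295*k**4 + 1665*k**3 + 5104*k**2 + 8028*k + 5040)

Invalid: residual \frac{6 \left(- 2 k^{3} - 3 k^{2} + 51 k + 23\right)}{k^{6} + 27 k^{5} + 295 k^{4} + 1665 k^{3} + 5104 k^{2} + 8028 k + 5040} ≠ 0.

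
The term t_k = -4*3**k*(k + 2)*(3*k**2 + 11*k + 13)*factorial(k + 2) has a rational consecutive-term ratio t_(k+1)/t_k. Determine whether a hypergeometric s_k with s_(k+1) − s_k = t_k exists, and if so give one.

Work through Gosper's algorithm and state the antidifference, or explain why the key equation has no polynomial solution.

r(k) = (k + 3)**2*(33*k + 9*(k + 1)**2 + 72)/((k + 2)*(3*k**2 + 11*k + 13)) after simplifying.
A = 3*k + 9, B = 1, C = k**3 + 17*k**2/3 + 35*k/3 + 26/3.
Key eq: (3*k + 9)·f(k+1) = (1)·f(k) + (k**3 + 17*k**2/3 + 35*k/3 + 26/3).
d = 2 from the (1,0,3) case.
Match coefficients ⇒ f(k) = (k**2 + k + 1)/3.
Then R = B(k−1)f/C = (k**2 + k + 1)/((k + 2)*(3*k**2 + 11*k + 13)), so s_k = R(k)·t_k = -4*3**k*(k**2 + k + 1)*factorial(k + 2).
Check: Δs_k = -4*3**k*(k + 2)*(3*k**2 + 11*k + 13)*factorial(k + 2). ✓

s_k = -4*3**k*(k**2 + k + 1)*factorial(k + 2)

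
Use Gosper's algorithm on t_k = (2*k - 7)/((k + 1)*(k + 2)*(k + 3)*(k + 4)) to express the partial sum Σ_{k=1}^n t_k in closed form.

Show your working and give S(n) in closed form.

t_(k+1)/t_k = (k + 1)*(2*k - 5)/((k + 5)*(2*k - 7)).
Take A(k)=k + 1, B(k)=k + 5, C(k)=k - 7/2.
Need (k + 1)·f(k+1) − (k + 4)·f(k) = k - 7/2.
Degrees (1,1,1) ⇒ d ≤ 3.
Solving with deg f ≤ 3: f(k) = -k*(k**2 + 6*k + 14)/6.
R(k) = B(k−1)·f(k)/C(k) = -k*(k + 4)*(k**2 + 6*k + 14)/(3*(2*k - 7)); s_k = R·t_k = k*(-k**2 - 6*k - 14)/(3*(k + 1)*(k + 2)*(k + 3)).
s_(k+1) − s_k = (2*k - 7)/(k**4 + 10*k**3 + 35*k**2 + 50*k + 24) = t_k.
Telescope: S(n) = s_(n+1) − s_(1) = (-n**3 - 9*n**2 - 29*n - 21)/(3*(n**3 + 9*n**2 + 26*n + 24)) − (-7/24) = n*(-n**2 - 9*n - 50)/(24*(n**3 + 9*n**2 + 26*n + 24)).

S(n) = n*(-n**2 - 9*n - 50)/(24*(n**3 + 9*n**2 + 26*n + 24))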